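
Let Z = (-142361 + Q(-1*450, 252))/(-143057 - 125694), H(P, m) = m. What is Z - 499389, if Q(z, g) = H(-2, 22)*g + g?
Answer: -134211156574/268751 ≈ -4.9939e+5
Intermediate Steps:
Q(z, g) = 23*g (Q(z, g) = 22*g + g = 23*g)
Z = 136565/268751 (Z = (-142361 + 23*252)/(-143057 - 125694) = (-142361 + 5796)/(-268751) = -136565*(-1/268751) = 136565/268751 ≈ 0.50815)
Z - 499389 = 136565/268751 - 499389 = -134211156574/268751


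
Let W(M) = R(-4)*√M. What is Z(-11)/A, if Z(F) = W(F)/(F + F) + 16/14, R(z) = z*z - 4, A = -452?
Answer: -2/791 + 3*I*√11/2486 ≈ -0.0025284 + 0.0040024*I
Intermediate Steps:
R(z) = -4 + z² (R(z) = z² - 4 = -4 + z²)
W(M) = 12*√M (W(M) = (-4 + (-4)²)*√M = (-4 + 16)*√M = 12*√M)
Z(F) = 8/7 + 6/√F (Z(F) = (12*√F)/(F + F) + 16/14 = (12*√F)/((2*F)) + 16*(1/14) = (12*√F)*(1/(2*F)) + 8/7 = 6/√F + 8/7 = 8/7 + 6/√F)
Z(-11)/A = (8/7 + 6/√(-11))/(-452) = (8/7 + 6*(-I*√11/11))*(-1/452) = (8/7 - 6*I*√11/11)*(-1/452) = -2/791 + 3*I*√11/2486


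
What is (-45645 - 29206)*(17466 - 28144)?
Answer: 799258978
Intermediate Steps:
(-45645 - 29206)*(17466 - 28144) = -74851*(-10678) = 799258978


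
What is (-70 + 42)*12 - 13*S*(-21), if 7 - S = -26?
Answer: 8673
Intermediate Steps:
S = 33 (S = 7 - 1*(-26) = 7 + 26 = 33)
(-70 + 42)*12 - 13*S*(-21) = (-70 + 42)*12 - 13*33*(-21) = -28*12 - 429*(-21) = -336 + 9009 = 8673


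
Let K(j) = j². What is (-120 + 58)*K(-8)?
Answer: -3968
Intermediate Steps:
(-120 + 58)*K(-8) = (-120 + 58)*(-8)² = -62*64 = -3968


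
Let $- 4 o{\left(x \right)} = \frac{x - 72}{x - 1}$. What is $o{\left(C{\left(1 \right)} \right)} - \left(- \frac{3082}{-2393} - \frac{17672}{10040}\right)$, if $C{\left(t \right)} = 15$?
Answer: $\frac{250603967}{168180040} \approx 1.4901$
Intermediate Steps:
$o{\left(x \right)} = - \frac{-72 + x}{4 \left(-1 + x\right)}$ ($o{\left(x \right)} = - \frac{\left(x - 72\right) \frac{1}{x - 1}}{4} = - \frac{\left(-72 + x\right) \frac{1}{-1 + x}}{4} = - \frac{\frac{1}{-1 + x} \left(-72 + x\right)}{4} = - \frac{-72 + x}{4 \left(-1 + x\right)}$)
$o{\left(C{\left(1 \right)} \right)} - \left(- \frac{3082}{-2393} - \frac{17672}{10040}\right) = \frac{72 - 15}{4 \left(-1 + 15\right)} - \left(- \frac{3082}{-2393} - \frac{17672}{10040}\right) = \frac{72 - 15}{4 \cdot 14} - \left(\left(-3082\right) \left(- \frac{1}{2393}\right) - \frac{2209}{1255}\right) = \frac{1}{4} \cdot \frac{1}{14} \cdot 57 - \left(\frac{3082}{2393} - \frac{2209}{1255}\right) = \frac{57}{56} - - \frac{1418227}{3003215} = \frac{57}{56} + \frac{1418227}{3003215} = \frac{250603967}{168180040}$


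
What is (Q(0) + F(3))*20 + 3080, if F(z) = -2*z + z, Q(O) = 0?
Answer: 3020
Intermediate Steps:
F(z) = -z
(Q(0) + F(3))*20 + 3080 = (0 - 1*3)*20 + 3080 = (0 - 3)*20 + 3080 = -3*20 + 3080 = -60 + 3080 = 3020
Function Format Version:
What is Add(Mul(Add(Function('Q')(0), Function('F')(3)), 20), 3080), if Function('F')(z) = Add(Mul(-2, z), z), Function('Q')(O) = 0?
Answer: 3020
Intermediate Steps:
Function('F')(z) = Mul(-1, z)
Add(Mul(Add(Function('Q')(0), Function('F')(3)), 20), 3080) = Add(Mul(Add(0, Mul(-1, 3)), 20), 3080) = Add(Mul(Add(0, -3), 20), 3080) = Add(Mul(-3, 20), 3080) = Add(-60, 3080) = 3020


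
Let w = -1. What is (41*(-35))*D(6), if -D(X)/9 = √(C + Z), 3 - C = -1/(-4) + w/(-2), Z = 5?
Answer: 12915*√29/2 ≈ 34775.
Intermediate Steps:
C = 9/4 (C = 3 - (-1/(-4) - 1/(-2)) = 3 - (-1*(-¼) - 1*(-½)) = 3 - (¼ + ½) = 3 - 1*¾ = 3 - ¾ = 9/4 ≈ 2.2500)
D(X) = -9*√29/2 (D(X) = -9*√(9/4 + 5) = -9*√29/2)
(41*(-35))*D(6) = (41*(-35))*(-9*√29/2) = -(-12915)*√29/2 = 12915*√29/2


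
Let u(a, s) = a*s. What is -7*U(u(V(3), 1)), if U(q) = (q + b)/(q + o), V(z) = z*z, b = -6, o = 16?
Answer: -21/25 ≈ -0.84000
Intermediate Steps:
V(z) = z**2
U(q) = (-6 + q)/(16 + q) (U(q) = (q - 6)/(q + 16) = (-6 + q)/(16 + q))
-7*U(u(V(3), 1)) = -7*(-6 + 3**2*1)/(16 + 3**2*1) = -7*(-6 + 9*1)/(16 + 9*1) = -7*(-6 + 9)/(16 + 9) = -7*3/25 = -21/25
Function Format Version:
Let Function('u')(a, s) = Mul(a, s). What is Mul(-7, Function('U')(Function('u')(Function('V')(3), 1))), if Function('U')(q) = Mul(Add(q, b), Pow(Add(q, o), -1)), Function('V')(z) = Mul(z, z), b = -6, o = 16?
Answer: Rational(-21, 25) ≈ -0.84000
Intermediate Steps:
Function('V')(z) = Pow(z, 2)
Function('U')(q) = Mul(Pow(Add(16, q), -1), Add(-6, q)) (Function('U')(q) = Mul(Add(q, -6), Pow(Add(q, 16), -1)) = Mul(Add(-6, q), Pow(Add(16, q), -1)) = Mul(Pow(Add(16, q), -1), Add(-6, q)))
Mul(-7, Function('U')(Function('u')(Function('V')(3), 1))) = Mul(-7, Mul(Pow(Add(16, Mul(Pow(3, 2), 1)), -1), Add(-6, Mul(Pow(3, 2), 1)))) = Mul(-7, Mul(Pow(Add(16, Mul(9, 1)), -1), Add(-6, Mul(9, 1)))) = Mul(-7, Mul(Pow(Add(16, 9), -1), Add(-6, 9))) = Mul(-7, Mul(Pow(25, -1), 3)) = Mul(-7, Mul(Rational(1, 25), 3)) = Mul(-7, Rational(3, 25)) = Rational(-21, 25)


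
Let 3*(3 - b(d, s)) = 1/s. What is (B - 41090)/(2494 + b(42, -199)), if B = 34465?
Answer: -791025/298142 ≈ -2.6532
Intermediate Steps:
b(d, s) = 3 - 1/(3*s)
(B - 41090)/(2494 + b(42, -199)) = (34465 - 41090)/(2494 + (3 - 1/3/(-199))) = -6625/(2494 + (3 - 1/3*(-1/199))) = -6625/(2494 + (3 + 1/597)) = -6625/(2494 + 1792/597) = -6625/1490710/597 = -6625*597/1490710 = -791025/298142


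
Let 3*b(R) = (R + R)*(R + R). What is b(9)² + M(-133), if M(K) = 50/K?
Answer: 1551262/133 ≈ 11664.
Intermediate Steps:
b(R) = 4*R²/3 (b(R) = ((R + R)*(R + R))/3 = ((2*R)*(2*R))/3 = (4*R²)/3 = 4*R²/3)
b(9)² + M(-133) = ((4/3)*9²)² + 50/(-133) = ((4/3)*81)² + 50*(-1/133) = 108² - 50/133 = 11664 - 50/133 = 1551262/133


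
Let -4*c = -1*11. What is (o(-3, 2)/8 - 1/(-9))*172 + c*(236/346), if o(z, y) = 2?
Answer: 199255/3114 ≈ 63.987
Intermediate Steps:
c = 11/4 (c = -(-1)*11/4 = -¼*(-11) = 11/4 ≈ 2.7500)
(o(-3, 2)/8 - 1/(-9))*172 + c*(236/346) = (2/8 - 1/(-9))*172 + 11*(236/346)/4 = (2*(⅛) - 1*(-⅑))*172 + 11*(236*(1/346))/4 = (¼ + ⅑)*172 + (11/4)*(118/173) = (13/36)*172 + 649/346 = 559/9 + 649/346 = 199255/3114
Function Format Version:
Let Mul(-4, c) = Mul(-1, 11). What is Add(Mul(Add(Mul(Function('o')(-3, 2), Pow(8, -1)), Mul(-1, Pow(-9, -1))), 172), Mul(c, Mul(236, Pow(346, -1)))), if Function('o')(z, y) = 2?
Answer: Rational(199255, 3114) ≈ 63.987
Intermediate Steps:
c = Rational(11, 4) (c = Mul(Rational(-1, 4), Mul(-1, 11)) = Mul(Rational(-1, 4), -11) = Rational(11, 4) ≈ 2.7500)
Add(Mul(Add(Mul(Function('o')(-3, 2), Pow(8, -1)), Mul(-1, Pow(-9, -1))), 172), Mul(c, Mul(236, Pow(346, -1)))) = Add(Mul(Add(Mul(2, Pow(8, -1)), Mul(-1, Pow(-9, -1))), 172), Mul(Rational(11, 4), Mul(236, Pow(346, -1)))) = Add(Mul(Add(Mul(2, Rational(1, 8)), Mul(-1, Rational(-1, 9))), 172), Mul(Rational(11, 4), Mul(236, Rational(1, 346)))) = Add(Mul(Add(Rational(1, 4), Rational(1, 9)), 172), Mul(Rational(11, 4), Rational(118, 173))) = Add(Mul(Rational(13, 36), 172), Rational(649, 346)) = Add(Rational(559, 9), Rational(649, 346)) = Rational(199255, 3114)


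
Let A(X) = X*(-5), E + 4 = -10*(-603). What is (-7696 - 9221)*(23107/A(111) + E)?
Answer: -18728940397/185 ≈ -1.0124e+8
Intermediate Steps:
E = 6026 (E = -4 - 10*(-603) = -4 + 6030 = 6026)
A(X) = -5*X
(-7696 - 9221)*(23107/A(111) + E) = (-7696 - 9221)*(23107/((-5*111)) + 6026) = -16917*(23107/(-555) + 6026) = -16917*(23107*(-1/555) + 6026) = -16917*(-23107/555 + 6026) = -16917*3321323/555 = -18728940397/185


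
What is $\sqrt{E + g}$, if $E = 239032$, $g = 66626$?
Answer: $3 \sqrt{33962} \approx 552.86$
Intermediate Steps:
$\sqrt{E + g} = \sqrt{239032 + 66626} = \sqrt{305658} = 3 \sqrt{33962}$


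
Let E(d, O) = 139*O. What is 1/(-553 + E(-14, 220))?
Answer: 1/30027 ≈ 3.3303e-5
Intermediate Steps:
1/(-553 + E(-14, 220)) = 1/(-553 + 139*220) = 1/(-553 + 30580) = 1/30027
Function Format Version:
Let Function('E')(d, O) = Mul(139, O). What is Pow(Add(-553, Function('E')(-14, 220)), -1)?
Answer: Rational(1, 30027) ≈ 3.3303e-5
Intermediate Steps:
Pow(Add(-553, Function('E')(-14, 220)), -1) = Pow(Add(-553, Mul(139, 220)), -1) = Pow(Add(-553, 30580), -1) = Pow(30027, -1) = Rational(1, 30027)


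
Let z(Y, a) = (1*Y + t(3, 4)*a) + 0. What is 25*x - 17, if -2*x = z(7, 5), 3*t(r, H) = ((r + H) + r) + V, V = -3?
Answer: -751/3 ≈ -250.33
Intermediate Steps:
t(r, H) = -1 + H/3 + 2*r/3 (t(r, H) = (((r + H) + r) - 3)/3 = (((H + r) + r) - 3)/3 = ((H + 2*r) - 3)/3 = (-3 + H + 2*r)/3 = -1 + H/3 + 2*r/3)
z(Y, a) = Y + 7*a/3 (z(Y, a) = (1*Y + (-1 + (⅓)*4 + (⅔)*3)*a) + 0 = (Y + (-1 + 4/3 + 2)*a) + 0 = (Y + 7*a/3) + 0 = Y + 7*a/3)
x = -28/3 (x = -(7 + (7/3)*5)/2 = -(7 + 35/3)/2 = -½*56/3 = -28/3 ≈ -9.3333)
25*x - 17 = 25*(-28/3) - 17 = -700/3 - 17 = -751/3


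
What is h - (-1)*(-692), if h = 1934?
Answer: 1242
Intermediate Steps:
h - (-1)*(-692) = 1934 - (-1)*(-692) = 1934 - 1*692 = 1934 - 692 = 1242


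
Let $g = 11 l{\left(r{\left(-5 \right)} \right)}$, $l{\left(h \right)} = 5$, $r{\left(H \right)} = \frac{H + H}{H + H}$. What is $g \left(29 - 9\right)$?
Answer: $1100$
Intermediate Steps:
$r{\left(H \right)} = 1$ ($r{\left(H \right)} = \frac{2 H}{2 H} = 2 H \frac{1}{2 H} = 1$)
$g = 55$ ($g = 11 \cdot 5 = 55$)
$g \left(29 - 9\right) = 55 \left(29 - 9\right) = 55 \cdot 20 = 1100$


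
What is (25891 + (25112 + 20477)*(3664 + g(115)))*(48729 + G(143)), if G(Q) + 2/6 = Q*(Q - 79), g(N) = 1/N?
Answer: 1112026757230116/115 ≈ 9.6698e+12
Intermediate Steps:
G(Q) = -1/3 + Q*(-79 + Q) (G(Q) = -1/3 + Q*(Q - 79) = -1/3 + Q*(-79 + Q))
(25891 + (25112 + 20477)*(3664 + g(115)))*(48729 + G(143)) = (25891 + (25112 + 20477)*(3664 + 1/115))*(48729 + (-1/3 + 143**2 - 79*143)) = (25891 + 45589*(3664 + 1/115))*(48729 + (-1/3 + 20449 - 11297)) = (25891 + 45589*(421361/115))*(48729 + 27455/3) = (25891 + 19209426629/115)*(173642/3) = (19212404094/115)*(173642/3) = 1112026757230116/115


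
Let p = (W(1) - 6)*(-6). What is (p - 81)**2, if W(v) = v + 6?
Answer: 7569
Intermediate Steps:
W(v) = 6 + v
p = -6 (p = ((6 + 1) - 6)*(-6) = (7 - 6)*(-6) = 1*(-6) = -6)
(p - 81)**2 = (-6 - 81)**2 = (-87)**2 = 7569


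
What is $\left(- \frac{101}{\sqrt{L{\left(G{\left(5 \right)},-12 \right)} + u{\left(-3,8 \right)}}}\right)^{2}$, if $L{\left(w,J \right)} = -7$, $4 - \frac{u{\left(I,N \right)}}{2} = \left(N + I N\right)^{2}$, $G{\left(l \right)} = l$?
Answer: $- \frac{10201}{511} \approx -19.963$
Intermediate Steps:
$u{\left(I,N \right)} = 8 - 2 \left(N + I N\right)^{2}$
$\left(- \frac{101}{\sqrt{L{\left(G{\left(5 \right)},-12 \right)} + u{\left(-3,8 \right)}}}\right)^{2} = \left(- \frac{101}{\sqrt{-7 + \left(8 - 2 \cdot 8^{2} \left(1 - 3\right)^{2}\right)}}\right)^{2} = \left(- \frac{101}{\sqrt{-7 + \left(8 - 128 \left(-2\right)^{2}\right)}}\right)^{2} = \left(- \frac{101}{\sqrt{-7 + \left(8 - 128 \cdot 4\right)}}\right)^{2} = \left(- \frac{101}{\sqrt{-7 + \left(8 - 512\right)}}\right)^{2} = \left(- \frac{101}{\sqrt{-7 - 504}}\right)^{2} = \left(- \frac{101}{\sqrt{-511}}\right)^{2} = \left(- \frac{101}{i \sqrt{511}}\right)^{2} = \left(- 101 \left(- \frac{i \sqrt{511}}{511}\right)\right)^{2} = \left(\frac{101 i \sqrt{511}}{511}\right)^{2} = - \frac{10201}{511}$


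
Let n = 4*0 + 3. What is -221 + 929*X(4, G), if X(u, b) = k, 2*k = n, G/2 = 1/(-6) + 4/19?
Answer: 2345/2 ≈ 1172.5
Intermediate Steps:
G = 5/57 (G = 2*(1/(-6) + 4/19) = 2*(1*(-⅙) + 4*(1/19)) = 2*(-⅙ + 4/19) = 2*(5/114) = 5/57 ≈ 0.087719)
n = 3 (n = 0 + 3 = 3)
k = 3/2 (k = (½)*3 = 3/2 ≈ 1.5000)
X(u, b) = 3/2
-221 + 929*X(4, G) = -221 + 929*(3/2) = -221 + 2787/2 = 2345/2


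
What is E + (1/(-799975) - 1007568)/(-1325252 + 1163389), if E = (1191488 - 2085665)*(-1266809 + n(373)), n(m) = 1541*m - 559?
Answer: 80188909219440077990176/129486353425 ≈ 6.1928e+11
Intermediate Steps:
n(m) = -559 + 1541*m
E = 619284635775 (E = (1191488 - 2085665)*(-1266809 + (-559 + 1541*373)) = -894177*(-1266809 + (-559 + 574793)) = -894177*(-1266809 + 574234) = -894177*(-692575) = 619284635775)
E + (1/(-799975) - 1007568)/(-1325252 + 1163389) = 619284635775 + (1/(-799975) - 1007568)/(-1325252 + 1163389) = 619284635775 + (-1/799975 - 1007568)/(-161863) = 619284635775 - 806029210801/799975*(-1/161863) = 619284635775 + 806029210801/129486353425 = 80188909219440077990176/129486353425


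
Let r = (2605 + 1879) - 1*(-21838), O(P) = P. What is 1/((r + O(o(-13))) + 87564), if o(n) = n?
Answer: 1/113873 ≈ 8.7817e-6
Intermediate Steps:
r = 26322 (r = 4484 + 21838 = 26322)
1/((r + O(o(-13))) + 87564) = 1/((26322 - 13) + 87564) = 1/(26309 + 87564) = 1/113873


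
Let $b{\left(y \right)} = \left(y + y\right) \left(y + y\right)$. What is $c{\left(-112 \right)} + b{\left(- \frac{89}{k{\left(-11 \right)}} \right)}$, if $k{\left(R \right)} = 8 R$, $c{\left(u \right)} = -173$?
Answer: $- \frac{327007}{1936} \approx -168.91$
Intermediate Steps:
$b{\left(y \right)} = 4 y^{2}$ ($b{\left(y \right)} = 2 y 2 y = 4 y^{2}$)
$c{\left(-112 \right)} + b{\left(- \frac{89}{k{\left(-11 \right)}} \right)} = -173 + 4 \left(- \frac{89}{8 \left(-11\right)}\right)^{2} = -173 + 4 \left(- \frac{89}{-88}\right)^{2} = -173 + 4 \left(\left(-89\right) \left(- \frac{1}{88}\right)\right)^{2} = -173 + 4 \left(\frac{89}{88}\right)^{2} = -173 + 4 \cdot \frac{7921}{7744} = -173 + \frac{7921}{1936} = - \frac{327007}{1936}$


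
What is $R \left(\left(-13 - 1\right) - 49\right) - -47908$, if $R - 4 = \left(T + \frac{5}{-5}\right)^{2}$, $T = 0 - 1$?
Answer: $47404$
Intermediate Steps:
$T = -1$ ($T = 0 - 1 = -1$)
$R = 8$ ($R = 4 + \left(-1 + \frac{5}{-5}\right)^{2} = 4 + \left(-1 + 5 \left(- \frac{1}{5}\right)\right)^{2} = 4 + \left(-1 - 1\right)^{2} = 4 + \left(-2\right)^{2} = 4 + 4 = 8$)
$R \left(\left(-13 - 1\right) - 49\right) - -47908 = 8 \left(\left(-13 - 1\right) - 49\right) - -47908 = 8 \left(\left(-13 - 1\right) - 49\right) + 47908 = 8 \left(-14 - 49\right) + 47908 = 8 \left(-63\right) + 47908 = -504 + 47908 = 47404$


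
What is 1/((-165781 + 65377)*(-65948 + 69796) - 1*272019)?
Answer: -1/386626611 ≈ -2.5865e-9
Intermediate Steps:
1/((-165781 + 65377)*(-65948 + 69796) - 1*272019) = 1/(-100404*3848 - 272019) = 1/(-386354592 - 272019) = 1/(-386626611) = -1/386626611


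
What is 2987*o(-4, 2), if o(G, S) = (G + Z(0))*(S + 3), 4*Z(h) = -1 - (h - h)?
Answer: -253895/4 ≈ -63474.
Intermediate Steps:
Z(h) = -1/4 (Z(h) = (-1 - (h - h))/4 = (-1 - 1*0)/4 = (-1 + 0)/4 = (1/4)*(-1) = -1/4)
o(G, S) = (3 + S)*(-1/4 + G) (o(G, S) = (G - 1/4)*(S + 3) = (-1/4 + G)*(3 + S) = (3 + S)*(-1/4 + G))
2987*o(-4, 2) = 2987*(-3/4 + 3*(-4) - 1/4*2 - 4*2) = 2987*(-3/4 - 12 - 1/2 - 8) = 2987*(-85/4) = -253895/4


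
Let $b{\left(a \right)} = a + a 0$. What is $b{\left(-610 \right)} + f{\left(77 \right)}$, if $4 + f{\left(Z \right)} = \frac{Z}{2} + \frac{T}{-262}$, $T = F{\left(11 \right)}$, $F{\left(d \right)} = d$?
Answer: $- \frac{75396}{131} \approx -575.54$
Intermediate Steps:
$T = 11$
$f{\left(Z \right)} = - \frac{1059}{262} + \frac{Z}{2}$ ($f{\left(Z \right)} = -4 + \left(\frac{Z}{2} + \frac{11}{-262}\right) = -4 + \left(Z \frac{1}{2} + 11 \left(- \frac{1}{262}\right)\right) = -4 + \left(\frac{Z}{2} - \frac{11}{262}\right) = -4 + \left(- \frac{11}{262} + \frac{Z}{2}\right) = - \frac{1059}{262} + \frac{Z}{2}$)
$b{\left(a \right)} = a$ ($b{\left(a \right)} = a + 0 = a$)
$b{\left(-610 \right)} + f{\left(77 \right)} = -610 + \left(- \frac{1059}{262} + \frac{1}{2} \cdot 77\right) = -610 + \left(- \frac{1059}{262} + \frac{77}{2}\right) = -610 + \frac{4514}{131} = - \frac{75396}{131}$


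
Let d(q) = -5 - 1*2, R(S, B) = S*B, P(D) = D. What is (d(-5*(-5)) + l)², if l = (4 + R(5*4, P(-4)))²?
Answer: 33281361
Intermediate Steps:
R(S, B) = B*S
d(q) = -7 (d(q) = -5 - 2 = -7)
l = 5776 (l = (4 - 20*4)² = (4 - 4*20)² = (4 - 80)² = (-76)² = 5776)
(d(-5*(-5)) + l)² = (-7 + 5776)² = 5769² = 33281361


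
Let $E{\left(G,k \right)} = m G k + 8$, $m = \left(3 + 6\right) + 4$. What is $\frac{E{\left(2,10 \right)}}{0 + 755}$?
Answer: $\frac{268}{755} \approx 0.35497$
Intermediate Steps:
$m = 13$ ($m = 9 + 4 = 13$)
$E{\left(G,k \right)} = 8 + 13 G k$ ($E{\left(G,k \right)} = 13 G k + 8 = 8 + 13 G k$)
$\frac{E{\left(2,10 \right)}}{0 + 755} = \frac{8 + 13 \cdot 2 \cdot 10}{0 + 755} = \frac{8 + 260}{755} = 268 \cdot \frac{1}{755} = \frac{268}{755}$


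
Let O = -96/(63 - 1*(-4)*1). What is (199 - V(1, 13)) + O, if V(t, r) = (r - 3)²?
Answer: 6537/67 ≈ 97.567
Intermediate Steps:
V(t, r) = (-3 + r)²
O = -96/67 (O = -96/(63 + 4*1) = -96/(63 + 4) = -96/67 ≈ -1.4328)
(199 - V(1, 13)) + O = (199 - (-3 + 13)²) - 96/67 = (199 - 1*10²) - 96/67 = (199 - 1*100) - 96/67 = (199 - 100) - 96/67 = 99 - 96/67 = 6537/67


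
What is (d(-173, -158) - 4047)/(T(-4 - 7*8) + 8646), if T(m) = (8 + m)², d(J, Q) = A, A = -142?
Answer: -4189/11350 ≈ -0.36907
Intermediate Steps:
d(J, Q) = -142
(d(-173, -158) - 4047)/(T(-4 - 7*8) + 8646) = (-142 - 4047)/((8 + (-4 - 7*8))² + 8646) = -4189/((8 + (-4 - 56))² + 8646) = -4189/((8 - 60)² + 8646) = -4189/((-52)² + 8646) = -4189/(2704 + 8646) = -4189/11350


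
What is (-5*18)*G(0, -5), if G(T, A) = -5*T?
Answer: 0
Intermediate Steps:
(-5*18)*G(0, -5) = (-5*18)*(-5*0) = -90*0 = 0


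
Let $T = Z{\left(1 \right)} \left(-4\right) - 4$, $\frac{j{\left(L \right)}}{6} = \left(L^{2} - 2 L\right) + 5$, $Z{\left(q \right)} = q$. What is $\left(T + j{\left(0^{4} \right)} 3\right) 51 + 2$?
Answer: $4184$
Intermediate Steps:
$j{\left(L \right)} = 30 - 12 L + 6 L^{2}$ ($j{\left(L \right)} = 6 \left(\left(L^{2} - 2 L\right) + 5\right) = 6 \left(5 + L^{2} - 2 L\right) = 30 - 12 L + 6 L^{2}$)
$T = -8$ ($T = 1 \left(-4\right) - 4 = -4 - 4 = -8$)
$\left(T + j{\left(0^{4} \right)} 3\right) 51 + 2 = \left(-8 + \left(30 - 12 \cdot 0^{4} + 6 \left(0^{4}\right)^{2}\right) 3\right) 51 + 2 = \left(-8 + \left(30 - 0 + 6 \cdot 0^{2}\right) 3\right) 51 + 2 = \left(-8 + \left(30 + 0 + 6 \cdot 0\right) 3\right) 51 + 2 = \left(-8 + \left(30 + 0 + 0\right) 3\right) 51 + 2 = \left(-8 + 30 \cdot 3\right) 51 + 2 = \left(-8 + 90\right) 51 + 2 = 82 \cdot 51 + 2 = 4182 + 2 = 4184$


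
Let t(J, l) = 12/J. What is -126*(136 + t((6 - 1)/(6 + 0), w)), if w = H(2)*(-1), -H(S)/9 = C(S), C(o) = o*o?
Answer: -94752/5 ≈ -18950.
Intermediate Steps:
C(o) = o²
H(S) = -9*S²
w = 36 (w = -9*2²*(-1) = -9*4*(-1) = -36*(-1) = 36)
-126*(136 + t((6 - 1)/(6 + 0), w)) = -126*(136 + 12/(((6 - 1)/(6 + 0)))) = -126*(136 + 12/((5/6))) = -126*(136 + 12/((5*(⅙)))) = -126*(136 + 12/(⅚)) = -126*(136 + 12*(6/5)) = -126*(136 + 72/5) = -126*752/5 = -94752/5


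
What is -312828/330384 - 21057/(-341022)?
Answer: -1385060199/1564836284 ≈ -0.88511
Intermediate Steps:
-312828/330384 - 21057/(-341022) = -312828*1/330384 - 21057*(-1/341022) = -26069/27532 + 7019/113674 = -1385060199/1564836284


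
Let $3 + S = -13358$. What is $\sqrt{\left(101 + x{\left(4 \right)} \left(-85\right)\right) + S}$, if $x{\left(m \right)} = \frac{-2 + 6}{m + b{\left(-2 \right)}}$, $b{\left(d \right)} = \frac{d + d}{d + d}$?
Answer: $28 i \sqrt{17} \approx 115.45 i$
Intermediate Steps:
$S = -13361$ ($S = -3 - 13358 = -13361$)
$b{\left(d \right)} = 1$ ($b{\left(d \right)} = \frac{2 d}{2 d} = 2 d \frac{1}{2 d} = 1$)
$x{\left(m \right)} = \frac{4}{1 + m}$ ($x{\left(m \right)} = \frac{-2 + 6}{m + 1} = \frac{4}{1 + m}$)
$\sqrt{\left(101 + x{\left(4 \right)} \left(-85\right)\right) + S} = \sqrt{\left(101 + \frac{4}{1 + 4} \left(-85\right)\right) - 13361} = \sqrt{\left(101 + \frac{4}{5} \left(-85\right)\right) - 13361} = \sqrt{\left(101 - 68\right) - 13361} = \sqrt{33 - 13361} = \sqrt{-13328} = 28 i \sqrt{17}$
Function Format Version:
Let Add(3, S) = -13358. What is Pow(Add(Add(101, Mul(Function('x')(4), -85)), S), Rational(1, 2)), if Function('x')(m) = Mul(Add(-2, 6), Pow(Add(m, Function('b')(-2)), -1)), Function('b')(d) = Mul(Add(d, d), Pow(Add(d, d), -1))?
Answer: Mul(28, I, Pow(17, Rational(1, 2))) ≈ Mul(115.45, I)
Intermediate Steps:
S = -13361 (S = Add(-3, -13358) = -13361)
Function('b')(d) = 1 (Function('b')(d) = Mul(Mul(2, d), Pow(Mul(2, d), -1)) = Mul(Mul(2, d), Mul(Rational(1, 2), Pow(d, -1))) = 1)
Function('x')(m) = Mul(4, Pow(Add(1, m), -1)) (Function('x')(m) = Mul(Add(-2, 6), Pow(Add(m, 1), -1)) = Mul(4, Pow(Add(1, m), -1)))
Pow(Add(Add(101, Mul(Function('x')(4), -85)), S), Rational(1, 2)) = Pow(Add(Add(101, Mul(Mul(4, Pow(Add(1, 4), -1)), -85)), -13361), Rational(1, 2)) = Pow(Add(Add(101, Mul(Mul(4, Pow(5, -1)), -85)), -13361), Rational(1, 2)) = Pow(Add(Add(101, Mul(Mul(4, Rational(1, 5)), -85)), -13361), Rational(1, 2)) = Pow(Add(Add(101, Mul(Rational(4, 5), -85)), -13361), Rational(1, 2)) = Pow(Add(Add(101, -68), -13361), Rational(1, 2)) = Pow(Add(33, -13361), Rational(1, 2)) = Pow(-13328, Rational(1, 2)) = Mul(28, I, Pow(17, Rational(1, 2)))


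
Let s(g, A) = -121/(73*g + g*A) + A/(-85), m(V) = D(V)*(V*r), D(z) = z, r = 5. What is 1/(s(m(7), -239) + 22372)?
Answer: 691390/15469723163 ≈ 4.4693e-5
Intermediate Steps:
m(V) = 5*V**2 (m(V) = V*(V*5) = V*(5*V) = 5*V**2)
s(g, A) = -121/(73*g + A*g) - A/85 (s(g, A) = -121/(73*g + A*g) + A*(-1/85) = -121/(73*g + A*g) - A/85)
1/(s(m(7), -239) + 22372) = 1/((-10285 - 1*5*7**2*(-239)**2 - 73*(-239)*5*7**2)/(85*((5*7**2))*(73 - 239)) + 22372) = 1/((1/85)*(-10285 - 1*5*49*57121 - 73*(-239)*5*49)/((5*49)*(-166)) + 22372) = 1/((1/85)*(-1/166)*(-10285 - 1*245*57121 - 73*(-239)*245)/245 + 22372) = 1/((1/85)*(1/245)*(-1/166)*(-10285 - 13994645 + 4274515) + 22372) = 1/((1/85)*(1/245)*(-1/166)*(-9730415) + 22372) = 1/(1946083/691390 + 22372) = 1/(15469723163/691390) = 691390/15469723163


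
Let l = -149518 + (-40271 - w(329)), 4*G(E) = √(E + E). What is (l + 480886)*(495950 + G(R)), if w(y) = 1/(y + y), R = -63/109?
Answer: 6785369150625/47 + 574625475*I*√1526/286888 ≈ 1.4437e+11 + 78244.0*I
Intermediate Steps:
R = -63/109 (R = -63*1/109 = -63/109 ≈ -0.57798)
w(y) = 1/(2*y)
G(E) = √2*√E/4 (G(E) = √(E + E)/4 = √(2*E)/4 = (√2*√E)/4 = √2*√E/4)
l = -124881163/658 (l = -149518 + (-40271 - 1/(2*329)) = -149518 + (-40271 - 1*1/658) = -149518 + (-40271 - 1/658) = -149518 - 26498319/658 = -124881163/658 ≈ -1.8979e+5)
(l + 480886)*(495950 + G(R)) = (-124881163/658 + 480886)*(495950 + √2*√(-63/109)/4) = 191541825*(495950 + √2*(3*I*√763/109)/4)/658 = 191541825*(495950 + 3*I*√1526/436)/658 = 6785369150625/47 + 574625475*I*√1526/286888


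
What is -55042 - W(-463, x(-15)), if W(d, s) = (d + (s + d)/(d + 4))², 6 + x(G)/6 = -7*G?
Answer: -56815475506/210681 ≈ -2.6968e+5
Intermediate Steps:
x(G) = -36 - 42*G (x(G) = -36 + 6*(-7*G) = -36 - 42*G)
W(d, s) = (d + (d + s)/(4 + d))²
-55042 - W(-463, x(-15)) = -55042 - ((-36 - 42*(-15)) + (-463)² + 5*(-463))²/(4 - 463)² = -55042 - ((-36 + 630) + 214369 - 2315)²/(-459)² = -55042 - (594 + 214369 - 2315)²/210681 = -55042 - 212648²/210681 = -55042 - 45219171904/210681 = -56815475506/210681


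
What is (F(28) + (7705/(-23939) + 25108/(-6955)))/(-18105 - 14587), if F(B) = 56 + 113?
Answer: -13741566109/2721539447770 ≈ -0.0050492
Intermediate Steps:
F(B) = 169
(F(28) + (7705/(-23939) + 25108/(-6955)))/(-18105 - 14587) = (169 + (7705/(-23939) + 25108/(-6955)))/(-18105 - 14587) = (169 + (7705*(-1/23939) + 25108*(-1/6955)))/(-32692) = (169 + (-7705/23939 - 25108/6955))*(-1/32692) = (169 - 654648687/166495745)*(-1/32692) = (27483132218/166495745)*(-1/32692) = -13741566109/2721539447770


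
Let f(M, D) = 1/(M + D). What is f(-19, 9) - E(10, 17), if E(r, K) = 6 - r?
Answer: 39/10 ≈ 3.9000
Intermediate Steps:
f(M, D) = 1/(D + M)
f(-19, 9) - E(10, 17) = 1/(9 - 19) - (6 - 1*10) = 1/(-10) - (6 - 10) = -⅒ - 1*(-4) = -⅒ + 4 = 39/10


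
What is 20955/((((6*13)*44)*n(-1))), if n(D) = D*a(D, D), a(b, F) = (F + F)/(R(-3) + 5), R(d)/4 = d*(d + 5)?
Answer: -12065/208 ≈ -58.005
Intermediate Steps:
R(d) = 4*d*(5 + d) (R(d) = 4*(d*(d + 5)) = 4*(d*(5 + d)) = 4*d*(5 + d))
a(b, F) = -2*F/19 (a(b, F) = (F + F)/(4*(-3)*(5 - 3) + 5) = (2*F)/(4*(-3)*2 + 5) = (2*F)/(-24 + 5) = (2*F)/(-19) = (2*F)*(-1/19) = -2*F/19)
n(D) = -2*D²/19 (n(D) = D*(-2*D/19) = -2*D²/19)
20955/((((6*13)*44)*n(-1))) = 20955/((((6*13)*44)*(-2/19*(-1)²))) = 20955/(((78*44)*(-2/19*1))) = 20955/((3432*(-2/19))) = 20955/(-6864/19) = 20955*(-19/6864) = -12065/208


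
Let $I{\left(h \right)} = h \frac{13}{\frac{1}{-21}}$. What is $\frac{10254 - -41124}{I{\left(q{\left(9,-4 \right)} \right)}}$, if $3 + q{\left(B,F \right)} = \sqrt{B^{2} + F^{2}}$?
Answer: $- \frac{25689}{4004} - \frac{8563 \sqrt{97}}{4004} \approx -27.479$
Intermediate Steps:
$q{\left(B,F \right)} = -3 + \sqrt{B^{2} + F^{2}}$
$I{\left(h \right)} = - 273 h$ ($I{\left(h \right)} = h \frac{13}{- \frac{1}{21}} = h 13 \left(-21\right) = h \left(-273\right) = - 273 h$)
$\frac{10254 - -41124}{I{\left(q{\left(9,-4 \right)} \right)}} = \frac{10254 - -41124}{\left(-273\right) \left(-3 + \sqrt{9^{2} + \left(-4\right)^{2}}\right)} = \frac{10254 + 41124}{\left(-273\right) \left(-3 + \sqrt{81 + 16}\right)} = \frac{51378}{\left(-273\right) \left(-3 + \sqrt{97}\right)} = \frac{51378}{819 - 273 \sqrt{97}}$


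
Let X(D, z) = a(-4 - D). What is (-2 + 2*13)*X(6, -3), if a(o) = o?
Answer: -240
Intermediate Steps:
X(D, z) = -4 - D
(-2 + 2*13)*X(6, -3) = (-2 + 2*13)*(-4 - 1*6) = (-2 + 26)*(-4 - 6) = 24*(-10) = -240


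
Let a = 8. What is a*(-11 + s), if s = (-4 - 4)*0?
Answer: -88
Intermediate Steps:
s = 0 (s = -8*0 = 0)
a*(-11 + s) = 8*(-11 + 0) = 8*(-11) = -88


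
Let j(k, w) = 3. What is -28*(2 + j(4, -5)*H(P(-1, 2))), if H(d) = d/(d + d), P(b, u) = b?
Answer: -98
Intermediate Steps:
H(d) = ½ (H(d) = d/((2*d)) = (1/(2*d))*d = ½)
-28*(2 + j(4, -5)*H(P(-1, 2))) = -28*(2 + 3*(½)) = -28*(2 + 3/2) = -28*7/2 = -98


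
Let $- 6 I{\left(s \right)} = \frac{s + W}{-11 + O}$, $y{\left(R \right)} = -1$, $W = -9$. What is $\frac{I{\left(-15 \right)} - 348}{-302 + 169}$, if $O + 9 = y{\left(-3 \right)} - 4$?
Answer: $\frac{8704}{3325} \approx 2.6177$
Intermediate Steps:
$O = -14$ ($O = -9 - 5 = -14$)
$I{\left(s \right)} = - \frac{3}{50} + \frac{s}{150}$ ($I{\left(s \right)} = - \frac{\left(s - 9\right) \frac{1}{-11 - 14}}{6} = - \frac{\left(-9 + s\right) \frac{1}{-25}}{6} = - \frac{\left(-9 + s\right) \left(- \frac{1}{25}\right)}{6} = - \frac{\frac{9}{25} - \frac{s}{25}}{6} = - \frac{3}{50} + \frac{s}{150}$)
$\frac{I{\left(-15 \right)} - 348}{-302 + 169} = \frac{\left(- \frac{3}{50} + \frac{1}{150} \left(-15\right)\right) - 348}{-302 + 169} = \frac{\left(- \frac{3}{50} - \frac{1}{10}\right) - 348}{-133} = \left(- \frac{4}{25} - 348\right) \left(- \frac{1}{133}\right) = \left(- \frac{8704}{25}\right) \left(- \frac{1}{133}\right) = \frac{8704}{3325}$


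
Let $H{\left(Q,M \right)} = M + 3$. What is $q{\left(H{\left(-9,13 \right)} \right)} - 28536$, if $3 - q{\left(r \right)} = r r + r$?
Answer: $-28805$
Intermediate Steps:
$H{\left(Q,M \right)} = 3 + M$
$q{\left(r \right)} = 3 - r - r^{2}$ ($q{\left(r \right)} = 3 - \left(r r + r\right) = 3 - \left(r^{2} + r\right) = 3 - \left(r + r^{2}\right) = 3 - r - r^{2}$)
$q{\left(H{\left(-9,13 \right)} \right)} - 28536 = \left(3 - \left(3 + 13\right) - \left(3 + 13\right)^{2}\right) - 28536 = \left(3 - 16 - 16^{2}\right) - 28536 = \left(3 - 16 - 256\right) - 28536 = -269 - 28536 = -28805$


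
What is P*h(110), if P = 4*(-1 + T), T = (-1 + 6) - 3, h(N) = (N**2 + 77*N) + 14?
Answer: 82336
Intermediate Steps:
h(N) = 14 + N**2 + 77*N
T = 2 (T = 5 - 3 = 2)
P = 4 (P = 4*(-1 + 2) = 4*1 = 4)
P*h(110) = 4*(14 + 110**2 + 77*110) = 4*(14 + 12100 + 8470) = 4*20584 = 82336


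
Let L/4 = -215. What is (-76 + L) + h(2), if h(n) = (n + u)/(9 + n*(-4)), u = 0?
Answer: -934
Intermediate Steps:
L = -860 (L = 4*(-215) = -860)
h(n) = n/(9 - 4*n) (h(n) = (n + 0)/(9 + n*(-4)) = n/(9 - 4*n))
(-76 + L) + h(2) = (-76 - 860) - 1*2/(-9 + 4*2) = -936 - 1*2/(-9 + 8) = -936 - 1*2/(-1) = -936 - 1*2*(-1) = -936 + 2 = -934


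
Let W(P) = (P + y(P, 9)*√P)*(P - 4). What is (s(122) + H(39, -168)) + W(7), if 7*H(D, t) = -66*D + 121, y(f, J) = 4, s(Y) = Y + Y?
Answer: -598/7 + 12*√7 ≈ -53.680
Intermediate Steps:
s(Y) = 2*Y
H(D, t) = 121/7 - 66*D/7 (H(D, t) = (-66*D + 121)/7 = (121 - 66*D)/7 = 121/7 - 66*D/7)
W(P) = (-4 + P)*(P + 4*√P) (W(P) = (P + 4*√P)*(P - 4) = (P + 4*√P)*(-4 + P) = (-4 + P)*(P + 4*√P))
(s(122) + H(39, -168)) + W(7) = (2*122 + (121/7 - 66/7*39)) + (7² - 16*√7 - 4*7 + 4*7^(3/2)) = (244 + (121/7 - 2574/7)) + (49 - 16*√7 - 28 + 4*(7*√7)) = (244 - 2453/7) + (49 - 16*√7 - 28 + 28*√7) = -745/7 + (21 + 12*√7) = -598/7 + 12*√7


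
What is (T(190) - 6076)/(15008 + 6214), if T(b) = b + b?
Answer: -2848/10611 ≈ -0.26840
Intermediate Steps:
T(b) = 2*b
(T(190) - 6076)/(15008 + 6214) = (2*190 - 6076)/(15008 + 6214) = (380 - 6076)/21222 = -5696*1/21222 = -2848/10611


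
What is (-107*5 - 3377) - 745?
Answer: -4657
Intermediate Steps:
(-107*5 - 3377) - 745 = (-535 - 3377) - 745 = -3912 - 745 = -4657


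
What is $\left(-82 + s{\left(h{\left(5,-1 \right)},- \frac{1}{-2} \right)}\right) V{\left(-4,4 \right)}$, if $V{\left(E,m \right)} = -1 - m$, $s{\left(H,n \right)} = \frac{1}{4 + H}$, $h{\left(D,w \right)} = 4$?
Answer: $\frac{3275}{8} \approx 409.38$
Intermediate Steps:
$\left(-82 + s{\left(h{\left(5,-1 \right)},- \frac{1}{-2} \right)}\right) V{\left(-4,4 \right)} = \left(-82 + \frac{1}{4 + 4}\right) \left(-1 - 4\right) = \left(-82 + \frac{1}{8}\right) \left(-1 - 4\right) = \left(-82 + \frac{1}{8}\right) \left(-5\right) = \left(- \frac{655}{8}\right) \left(-5\right) = \frac{3275}{8}$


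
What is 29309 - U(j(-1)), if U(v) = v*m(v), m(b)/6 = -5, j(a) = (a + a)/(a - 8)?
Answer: 87947/3 ≈ 29316.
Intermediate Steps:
j(a) = 2*a/(-8 + a) (j(a) = (2*a)/(-8 + a) = 2*a/(-8 + a))
m(b) = -30 (m(b) = 6*(-5) = -30)
U(v) = -30*v (U(v) = v*(-30) = -30*v)
29309 - U(j(-1)) = 29309 - (-30)*2*(-1)/(-8 - 1) = 29309 - (-30)*2*(-1)/(-9) = 29309 - (-30)*2*(-1)*(-⅑) = 29309 - (-30)*2/9 = 29309 - 1*(-20/3) = 29309 + 20/3 = 87947/3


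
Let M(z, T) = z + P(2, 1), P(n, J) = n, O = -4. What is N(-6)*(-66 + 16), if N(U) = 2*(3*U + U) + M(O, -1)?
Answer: 2500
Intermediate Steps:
M(z, T) = 2 + z (M(z, T) = z + 2 = 2 + z)
N(U) = -2 + 8*U (N(U) = 2*(3*U + U) + (2 - 4) = 2*(4*U) - 2 = 8*U - 2 = -2 + 8*U)
N(-6)*(-66 + 16) = (-2 + 8*(-6))*(-66 + 16) = (-2 - 48)*(-50) = -50*(-50) = 2500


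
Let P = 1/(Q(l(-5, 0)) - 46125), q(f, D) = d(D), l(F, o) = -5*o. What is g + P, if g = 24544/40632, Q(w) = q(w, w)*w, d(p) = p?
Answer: 47168807/78089625 ≈ 0.60403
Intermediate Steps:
q(f, D) = D
Q(w) = w² (Q(w) = w*w = w²)
g = 3068/5079 (g = 24544*(1/40632) = 3068/5079 ≈ 0.60406)
P = -1/46125 (P = 1/((-5*0)² - 46125) = 1/(0² - 46125) = 1/(0 - 46125) = 1/(-46125) = -1/46125 ≈ -2.1680e-5)
g + P = 3068/5079 - 1/46125 = 47168807/78089625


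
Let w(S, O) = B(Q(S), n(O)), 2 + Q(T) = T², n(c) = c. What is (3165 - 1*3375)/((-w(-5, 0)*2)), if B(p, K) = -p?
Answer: -105/23 ≈ -4.5652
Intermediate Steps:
Q(T) = -2 + T²
w(S, O) = 2 - S² (w(S, O) = -(-2 + S²) = 2 - S²)
(3165 - 1*3375)/((-w(-5, 0)*2)) = (3165 - 1*3375)/((-(2 - 1*(-5)²)*2)) = (3165 - 3375)/((-(2 - 1*25)*2)) = -210*(-1/(2*(2 - 25))) = -210/(-1*(-23)*2) = -210/(23*2) = -210/46 = -210*1/46 = -105/23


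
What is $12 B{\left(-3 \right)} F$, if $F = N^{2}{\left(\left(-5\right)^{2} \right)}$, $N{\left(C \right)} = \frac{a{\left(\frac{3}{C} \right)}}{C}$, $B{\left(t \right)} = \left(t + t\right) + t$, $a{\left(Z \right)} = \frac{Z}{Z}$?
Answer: $- \frac{108}{625} \approx -0.1728$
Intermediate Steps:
$a{\left(Z \right)} = 1$
$B{\left(t \right)} = 3 t$ ($B{\left(t \right)} = 2 t + t = 3 t$)
$N{\left(C \right)} = \frac{1}{C}$ ($N{\left(C \right)} = 1 \frac{1}{C} = \frac{1}{C}$)
$F = \frac{1}{625}$ ($F = \left(\frac{1}{\left(-5\right)^{2}}\right)^{2} = \left(\frac{1}{25}\right)^{2} = \frac{1}{625} \approx 0.0016$)
$12 B{\left(-3 \right)} F = 12 \cdot 3 \left(-3\right) \frac{1}{625} = 12 \left(-9\right) \frac{1}{625} = \left(-108\right) \frac{1}{625} = - \frac{108}{625}$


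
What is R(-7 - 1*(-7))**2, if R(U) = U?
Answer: 0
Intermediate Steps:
R(-7 - 1*(-7))**2 = (-7 - 1*(-7))**2 = (-7 + 7)**2 = 0**2 = 0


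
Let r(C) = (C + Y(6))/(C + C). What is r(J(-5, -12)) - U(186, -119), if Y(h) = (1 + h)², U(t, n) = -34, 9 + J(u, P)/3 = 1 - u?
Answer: 286/9 ≈ 31.778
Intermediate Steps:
J(u, P) = -24 - 3*u (J(u, P) = -27 + 3*(1 - u) = -27 + (3 - 3*u) = -24 - 3*u)
r(C) = (49 + C)/(2*C) (r(C) = (C + (1 + 6)²)/(C + C) = (C + 7²)/((2*C)) = (C + 49)*(1/(2*C)) = (49 + C)*(1/(2*C)) = (49 + C)/(2*C))
r(J(-5, -12)) - U(186, -119) = (49 + (-24 - 3*(-5)))/(2*(-24 - 3*(-5))) - 1*(-34) = (49 + (-24 + 15))/(2*(-24 + 15)) + 34 = (½)*(49 - 9)/(-9) + 34 = (½)*(-⅑)*40 + 34 = -20/9 + 34 = 286/9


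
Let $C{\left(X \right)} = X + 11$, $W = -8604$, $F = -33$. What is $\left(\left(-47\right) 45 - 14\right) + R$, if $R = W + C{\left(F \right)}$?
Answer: $-10755$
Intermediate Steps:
$C{\left(X \right)} = 11 + X$
$R = -8626$ ($R = -8604 + \left(11 - 33\right) = -8604 - 22 = -8626$)
$\left(\left(-47\right) 45 - 14\right) + R = \left(\left(-47\right) 45 - 14\right) - 8626 = \left(-2115 - 14\right) - 8626 = -2129 - 8626 = -10755$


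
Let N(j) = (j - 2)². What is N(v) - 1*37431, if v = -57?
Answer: -33950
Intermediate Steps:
N(j) = (-2 + j)²
N(v) - 1*37431 = (-2 - 57)² - 1*37431 = (-59)² - 37431 = 3481 - 37431 = -33950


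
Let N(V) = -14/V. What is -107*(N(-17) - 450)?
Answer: 817052/17 ≈ 48062.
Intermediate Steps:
-107*(N(-17) - 450) = -107*(-14/(-17) - 450) = -107*(-14*(-1/17) - 450) = -107*(14/17 - 450) = -107*(-7636/17) = 817052/17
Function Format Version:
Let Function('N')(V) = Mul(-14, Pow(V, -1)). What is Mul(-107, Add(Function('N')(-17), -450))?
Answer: Rational(817052, 17) ≈ 48062.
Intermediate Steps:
Mul(-107, Add(Function('N')(-17), -450)) = Mul(-107, Add(Mul(-14, Pow(-17, -1)), -450)) = Mul(-107, Add(Mul(-14, Rational(-1, 17)), -450)) = Mul(-107, Add(Rational(14, 17), -450)) = Mul(-107, Rational(-7636, 17)) = Rational(817052, 17)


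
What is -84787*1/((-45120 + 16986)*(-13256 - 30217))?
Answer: -84787/1223069382 ≈ -6.9323e-5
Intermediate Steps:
-84787*1/((-45120 + 16986)*(-13256 - 30217)) = -84787/((-28134*(-43473))) = -84787/1223069382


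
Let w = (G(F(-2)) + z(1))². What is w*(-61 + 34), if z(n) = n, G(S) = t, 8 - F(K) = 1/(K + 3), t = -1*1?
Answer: 0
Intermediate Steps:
t = -1
F(K) = 8 - 1/(3 + K) (F(K) = 8 - 1/(K + 3) = 8 - 1/(3 + K))
G(S) = -1
w = 0 (w = (-1 + 1)² = 0² = 0)
w*(-61 + 34) = 0*(-61 + 34) = 0*(-27) = 0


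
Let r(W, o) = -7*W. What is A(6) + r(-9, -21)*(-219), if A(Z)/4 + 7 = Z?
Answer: -13801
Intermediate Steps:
A(Z) = -28 + 4*Z
A(6) + r(-9, -21)*(-219) = (-28 + 4*6) - 7*(-9)*(-219) = (-28 + 24) + 63*(-219) = -4 - 13797 = -13801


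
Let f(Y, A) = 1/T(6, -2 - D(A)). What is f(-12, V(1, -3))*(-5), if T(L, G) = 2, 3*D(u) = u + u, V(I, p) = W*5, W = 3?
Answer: -5/2 ≈ -2.5000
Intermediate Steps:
V(I, p) = 15 (V(I, p) = 3*5 = 15)
D(u) = 2*u/3 (D(u) = (u + u)/3 = (2*u)/3 = 2*u/3)
f(Y, A) = 1/2
f(-12, V(1, -3))*(-5) = (1/2)*(-5) = -5/2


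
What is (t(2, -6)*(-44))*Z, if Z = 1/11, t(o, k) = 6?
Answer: -24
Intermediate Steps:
Z = 1/11 ≈ 0.090909
(t(2, -6)*(-44))*Z = (6*(-44))*(1/11) = -264*1/11 = -24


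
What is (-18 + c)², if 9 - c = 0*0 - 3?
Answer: 36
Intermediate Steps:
c = 12 (c = 9 - (0*0 - 3) = 9 - (0 - 3) = 9 - 1*(-3) = 9 + 3 = 12)
(-18 + c)² = (-18 + 12)² = (-6)² = 36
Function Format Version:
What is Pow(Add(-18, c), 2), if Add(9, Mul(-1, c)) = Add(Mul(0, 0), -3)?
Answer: 36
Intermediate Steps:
c = 12 (c = Add(9, Mul(-1, Add(Mul(0, 0), -3))) = Add(9, Mul(-1, Add(0, -3))) = Add(9, Mul(-1, -3)) = Add(9, 3) = 12)
Pow(Add(-18, c), 2) = Pow(Add(-18, 12), 2) = Pow(-6, 2) = 36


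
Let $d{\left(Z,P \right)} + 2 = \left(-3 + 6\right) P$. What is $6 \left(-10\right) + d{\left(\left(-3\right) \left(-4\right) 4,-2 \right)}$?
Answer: $-68$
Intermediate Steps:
$d{\left(Z,P \right)} = -2 + 3 P$ ($d{\left(Z,P \right)} = -2 + \left(-3 + 6\right) P = -2 + 3 P$)
$6 \left(-10\right) + d{\left(\left(-3\right) \left(-4\right) 4,-2 \right)} = 6 \left(-10\right) + \left(-2 + 3 \left(-2\right)\right) = -60 - 8 = -68$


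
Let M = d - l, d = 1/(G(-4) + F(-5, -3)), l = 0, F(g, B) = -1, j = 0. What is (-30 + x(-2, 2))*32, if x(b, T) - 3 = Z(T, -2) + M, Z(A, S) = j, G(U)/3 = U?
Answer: -11264/13 ≈ -866.46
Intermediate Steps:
G(U) = 3*U
Z(A, S) = 0
d = -1/13 (d = 1/(3*(-4) - 1) = 1/(-12 - 1) = 1/(-13) = -1/13 ≈ -0.076923)
M = -1/13 (M = -1/13 - 1*0 = -1/13 + 0 = -1/13 ≈ -0.076923)
x(b, T) = 38/13 (x(b, T) = 3 + (0 - 1/13) = 3 - 1/13 = 38/13)
(-30 + x(-2, 2))*32 = (-30 + 38/13)*32 = -352/13*32 = -11264/13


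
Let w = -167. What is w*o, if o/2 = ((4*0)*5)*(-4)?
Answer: 0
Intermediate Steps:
o = 0 (o = 2*(((4*0)*5)*(-4)) = 2*((0*5)*(-4)) = 2*(0*(-4)) = 2*0 = 0)
w*o = -167*0 = 0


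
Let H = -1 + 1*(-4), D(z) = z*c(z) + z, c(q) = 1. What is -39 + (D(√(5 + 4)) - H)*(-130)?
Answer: -1469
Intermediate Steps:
D(z) = 2*z (D(z) = z*1 + z = z + z = 2*z)
H = -5 (H = -1 - 4 = -5)
-39 + (D(√(5 + 4)) - H)*(-130) = -39 + (2*√(5 + 4) - 1*(-5))*(-130) = -39 + (2*√9 + 5)*(-130) = -39 + (2*3 + 5)*(-130) = -39 + (6 + 5)*(-130) = -39 + 11*(-130) = -39 - 1430 = -1469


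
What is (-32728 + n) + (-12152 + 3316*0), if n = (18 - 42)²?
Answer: -44304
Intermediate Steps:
n = 576 (n = (-24)² = 576)
(-32728 + n) + (-12152 + 3316*0) = (-32728 + 576) + (-12152 + 3316*0) = -32152 + (-12152 + 0) = -32152 - 12152 = -44304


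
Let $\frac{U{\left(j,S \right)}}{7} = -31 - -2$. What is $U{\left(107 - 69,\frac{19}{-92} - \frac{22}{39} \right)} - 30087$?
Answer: $-30290$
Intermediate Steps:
$U{\left(j,S \right)} = -203$ ($U{\left(j,S \right)} = 7 \left(-31 - -2\right) = 7 \left(-31 + 2\right) = 7 \left(-29\right) = -203$)
$U{\left(107 - 69,\frac{19}{-92} - \frac{22}{39} \right)} - 30087 = -203 - 30087 = -30290$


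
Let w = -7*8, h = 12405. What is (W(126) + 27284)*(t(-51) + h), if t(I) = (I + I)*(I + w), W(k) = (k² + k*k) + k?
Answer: 1379598678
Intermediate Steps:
w = -56
W(k) = k + 2*k² (W(k) = (k² + k²) + k = 2*k² + k = k + 2*k²)
t(I) = 2*I*(-56 + I) (t(I) = (I + I)*(I - 56) = (2*I)*(-56 + I) = 2*I*(-56 + I))
(W(126) + 27284)*(t(-51) + h) = (126*(1 + 2*126) + 27284)*(2*(-51)*(-56 - 51) + 12405) = (126*(1 + 252) + 27284)*(2*(-51)*(-107) + 12405) = (126*253 + 27284)*(10914 + 12405) = (31878 + 27284)*23319 = 59162*23319 = 1379598678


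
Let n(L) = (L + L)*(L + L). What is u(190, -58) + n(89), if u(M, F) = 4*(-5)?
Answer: 31664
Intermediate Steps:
u(M, F) = -20
n(L) = 4*L**2 (n(L) = (2*L)*(2*L) = 4*L**2)
u(190, -58) + n(89) = -20 + 4*89**2 = -20 + 4*7921 = -20 + 31684 = 31664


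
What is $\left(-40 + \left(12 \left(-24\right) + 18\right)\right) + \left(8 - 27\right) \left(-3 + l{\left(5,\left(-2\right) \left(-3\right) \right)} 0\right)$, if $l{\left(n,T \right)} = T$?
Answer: $-253$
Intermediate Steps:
$\left(-40 + \left(12 \left(-24\right) + 18\right)\right) + \left(8 - 27\right) \left(-3 + l{\left(5,\left(-2\right) \left(-3\right) \right)} 0\right) = \left(-40 + \left(12 \left(-24\right) + 18\right)\right) + \left(8 - 27\right) \left(-3 + \left(-2\right) \left(-3\right) 0\right) = \left(-40 + \left(-288 + 18\right)\right) - 19 \left(-3 + 6 \cdot 0\right) = \left(-40 - 270\right) - 19 \left(-3 + 0\right) = -310 - -57 = -310 + 57 = -253$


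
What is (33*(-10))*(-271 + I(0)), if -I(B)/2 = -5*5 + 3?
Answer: 74910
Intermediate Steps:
I(B) = 44 (I(B) = -2*(-5*5 + 3) = -2*(-25 + 3) = -2*(-22) = 44)
(33*(-10))*(-271 + I(0)) = (33*(-10))*(-271 + 44) = -330*(-227) = 74910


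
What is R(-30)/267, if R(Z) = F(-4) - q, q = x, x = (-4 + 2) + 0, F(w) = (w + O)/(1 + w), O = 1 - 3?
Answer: 4/267 ≈ 0.014981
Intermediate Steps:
O = -2
F(w) = (-2 + w)/(1 + w) (F(w) = (w - 2)/(1 + w) = (-2 + w)/(1 + w))
x = -2 (x = -2 + 0 = -2)
q = -2
R(Z) = 4 (R(Z) = (-2 - 4)/(1 - 4) - 1*(-2) = -6/(-3) + 2 = -⅓*(-6) + 2 = 2 + 2 = 4)
R(-30)/267 = 4/267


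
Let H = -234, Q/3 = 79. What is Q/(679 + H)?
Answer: 237/445 ≈ 0.53258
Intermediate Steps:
Q = 237 (Q = 3*79 = 237)
Q/(679 + H) = 237/(679 - 234) = 237/445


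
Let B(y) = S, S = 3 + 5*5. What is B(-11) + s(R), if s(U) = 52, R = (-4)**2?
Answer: 80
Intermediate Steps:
R = 16
S = 28 (S = 3 + 25 = 28)
B(y) = 28
B(-11) + s(R) = 28 + 52 = 80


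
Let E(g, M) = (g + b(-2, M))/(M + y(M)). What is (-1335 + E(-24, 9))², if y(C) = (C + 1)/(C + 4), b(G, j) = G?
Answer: 28860233689/16129 ≈ 1.7893e+6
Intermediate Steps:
y(C) = (1 + C)/(4 + C)
E(g, M) = (-2 + g)/(M + (1 + M)/(4 + M)) (E(g, M) = (g - 2)/(M + (1 + M)/(4 + M)) = (-2 + g)/(M + (1 + M)/(4 + M)))
(-1335 + E(-24, 9))² = (-1335 + (-2 - 24)*(4 + 9)/(1 + 9 + 9*(4 + 9)))² = (-1335 - 26*13/(1 + 9 + 9*13))² = (-1335 - 26*13/(1 + 9 + 117))² = (-1335 - 26*13/127)² = (-1335 + (1/127)*(-26)*13)² = (-1335 - 338/127)² = (-169883/127)² = 28860233689/16129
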